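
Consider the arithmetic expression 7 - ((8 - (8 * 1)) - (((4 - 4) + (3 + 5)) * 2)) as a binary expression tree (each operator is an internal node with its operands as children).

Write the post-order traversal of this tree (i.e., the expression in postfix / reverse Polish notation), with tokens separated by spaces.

Post-order on an expression tree gives postfix notation: for each operator, emit left operand, right operand, then the operator.

7 8 8 1 * - 4 4 - 3 5 + + 2 * - -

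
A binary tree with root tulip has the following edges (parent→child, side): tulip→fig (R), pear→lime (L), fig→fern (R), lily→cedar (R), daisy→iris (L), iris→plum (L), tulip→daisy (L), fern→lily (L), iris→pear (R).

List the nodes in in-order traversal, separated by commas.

In-order visits the left subtree, then the node, then the right subtree.
At tulip: go left to daisy.
  At daisy: go left to iris.
    At iris: go left to plum.
      plum is a leaf — visit plum.
    Visit iris.
    At iris: go right to pear.
      At pear: go left to lime.
        lime is a leaf — visit lime.
      Visit pear.
      At pear: no right child.
  Visit daisy.
  At daisy: no right child.
Visit tulip.
At tulip: go right to fig.
  At fig: no left child.
  Visit fig.
  At fig: go right to fern.
    At fern: go left to lily.
      At lily: no left child.
      Visit lily.
      At lily: go right to cedar.
        cedar is a leaf — visit cedar.
    Visit fern.
    At fern: no right child.

plum, iris, lime, pear, daisy, tulip, fig, lily, cedar, fern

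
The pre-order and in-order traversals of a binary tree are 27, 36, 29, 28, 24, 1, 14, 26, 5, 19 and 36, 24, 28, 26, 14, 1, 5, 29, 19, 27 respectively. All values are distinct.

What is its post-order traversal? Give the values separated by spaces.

The first element of pre-order is the root; it splits in-order into left and right subtrees.
Root 27: left subtree has 9 nodes {36, 24, 28, 26, 14, 1, 5, 29, 19}, right has 0 { }.
  Root 36: left subtree has 0 nodes { }, right has 8 {24, 28, 26, 14, 1, 5, 29, 19}.
    Root 29: left subtree has 6 nodes {24, 28, 26, 14, 1, 5}, right has 1 {19}.
      Root 28: left subtree has 1 node {24}, right has 4 {26, 14, 1, 5}.
        Root 1: left subtree has 2 nodes {26, 14}, right has 1 {5}.
          Root 14: left subtree has 1 node {26}, right has 0 { }.

24 26 14 5 1 28 19 29 36 27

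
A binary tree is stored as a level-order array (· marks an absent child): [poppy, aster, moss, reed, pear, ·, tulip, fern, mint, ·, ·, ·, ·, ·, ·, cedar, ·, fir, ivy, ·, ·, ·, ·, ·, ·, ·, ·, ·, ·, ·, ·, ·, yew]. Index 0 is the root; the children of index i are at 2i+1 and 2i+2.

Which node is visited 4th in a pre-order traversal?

fern

Pre-order visits the node, then its left subtree, then its right subtree.
Visit poppy.
At poppy: go left to aster.
  Visit aster.
  At aster: go left to reed.
    Visit reed.
    At reed: go left to fern.
      Visit fern.
      At fern: go left to cedar.
        Visit cedar.
        At cedar: no left child.
        At cedar: go right to yew.
          yew is a leaf — visit yew.
      At fern: no right child.
    At reed: go right to mint.
      Visit mint.
      At mint: go left to fir.
        fir is a leaf — visit fir.
      At mint: go right to ivy.
        ivy is a leaf — visit ivy.
  At aster: go right to pear.
    pear is a leaf — visit pear.
At poppy: go right to moss.
  Visit moss.
  At moss: no left child.
  At moss: go right to tulip.
    tulip is a leaf — visit tulip.
Full pre-order sequence: poppy, aster, reed, fern, cedar, yew, mint, fir, ivy, pear, moss, tulip.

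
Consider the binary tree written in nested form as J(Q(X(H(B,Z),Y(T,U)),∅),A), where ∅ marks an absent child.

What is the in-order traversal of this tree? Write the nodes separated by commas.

In-order visits the left subtree, then the node, then the right subtree.
At J: go left to Q.
  At Q: go left to X.
    At X: go left to H.
      At H: go left to B.
        B is a leaf — visit B.
      Visit H.
      At H: go right to Z.
        Z is a leaf — visit Z.
    Visit X.
    At X: go right to Y.
      At Y: go left to T.
        T is a leaf — visit T.
      Visit Y.
      At Y: go right to U.
        U is a leaf — visit U.
  Visit Q.
  At Q: no right child.
Visit J.
At J: go right to A.
  A is a leaf — visit A.

B, H, Z, X, T, Y, U, Q, J, A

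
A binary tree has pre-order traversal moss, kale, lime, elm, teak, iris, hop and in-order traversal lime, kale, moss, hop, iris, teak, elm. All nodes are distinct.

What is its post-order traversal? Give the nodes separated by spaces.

The first element of pre-order is the root; it splits in-order into left and right subtrees.
Root moss: left subtree has 2 nodes {lime, kale}, right has 4 {hop, iris, teak, elm}.
  Root kale: left subtree has 1 node {lime}, right has 0 { }.
  Root elm: left subtree has 3 nodes {hop, iris, teak}, right has 0 { }.
    Root teak: left subtree has 2 nodes {hop, iris}, right has 0 { }.
      Root iris: left subtree has 1 node {hop}, right has 0 { }.

lime kale hop iris teak elm moss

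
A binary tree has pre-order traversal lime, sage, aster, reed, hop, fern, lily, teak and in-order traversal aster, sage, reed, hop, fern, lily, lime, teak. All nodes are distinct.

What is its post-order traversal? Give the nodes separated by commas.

aster, lily, fern, hop, reed, sage, teak, lime

The first element of pre-order is the root; it splits in-order into left and right subtrees.
Root lime: left subtree has 6 nodes {aster, sage, reed, hop, fern, lily}, right has 1 {teak}.
  Root sage: left subtree has 1 node {aster}, right has 4 {reed, hop, fern, lily}.
    Root reed: left subtree has 0 nodes { }, right has 3 {hop, fern, lily}.
      Root hop: left subtree has 0 nodes { }, right has 2 {fern, lily}.
        Root fern: left subtree has 0 nodes { }, right has 1 {lily}.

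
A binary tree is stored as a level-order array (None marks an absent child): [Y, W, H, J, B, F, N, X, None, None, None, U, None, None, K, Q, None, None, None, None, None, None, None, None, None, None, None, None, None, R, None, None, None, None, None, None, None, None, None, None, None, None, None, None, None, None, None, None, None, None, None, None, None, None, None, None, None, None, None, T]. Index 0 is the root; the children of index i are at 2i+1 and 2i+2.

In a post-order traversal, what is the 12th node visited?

H

Post-order visits the left subtree, then the right subtree, then the node.
At Y: go left to W.
  At W: go left to J.
    At J: go left to X.
      At X: go left to Q.
        Q is a leaf — visit Q.
      At X: no right child.
      Visit X.
    At J: no right child.
    Visit J.
  At W: go right to B.
    B is a leaf — visit B.
  Visit W.
At Y: go right to H.
  At H: go left to F.
    At F: go left to U.
      U is a leaf — visit U.
    At F: no right child.
    Visit F.
  At H: go right to N.
    At N: no left child.
    At N: go right to K.
      At K: go left to R.
        At R: go left to T.
          T is a leaf — visit T.
        At R: no right child.
        Visit R.
      At K: no right child.
      Visit K.
    Visit N.
  Visit H.
Visit Y.
Full post-order sequence: Q, X, J, B, W, U, F, T, R, K, N, H, Y.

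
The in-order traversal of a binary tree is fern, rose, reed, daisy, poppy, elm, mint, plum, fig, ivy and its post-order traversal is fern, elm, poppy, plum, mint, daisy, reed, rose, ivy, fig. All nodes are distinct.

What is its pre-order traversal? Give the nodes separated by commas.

fig, rose, fern, reed, daisy, mint, poppy, elm, plum, ivy

The last element of post-order is the root; it splits in-order into left and right subtrees.
Root fig: left subtree has 8 nodes {fern, rose, reed, daisy, poppy, elm, mint, plum}, right has 1 {ivy}.
  Root rose: left subtree has 1 node {fern}, right has 6 {reed, daisy, poppy, elm, mint, plum}.
    Root reed: left subtree has 0 nodes { }, right has 5 {daisy, poppy, elm, mint, plum}.
      Root daisy: left subtree has 0 nodes { }, right has 4 {poppy, elm, mint, plum}.
        Root mint: left subtree has 2 nodes {poppy, elm}, right has 1 {plum}.
          Root poppy: left subtree has 0 nodes { }, right has 1 {elm}.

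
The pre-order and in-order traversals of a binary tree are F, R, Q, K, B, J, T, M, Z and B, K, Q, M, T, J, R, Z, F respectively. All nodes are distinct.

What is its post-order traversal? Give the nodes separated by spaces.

The first element of pre-order is the root; it splits in-order into left and right subtrees.
Root F: left subtree has 8 nodes {B, K, Q, M, T, J, R, Z}, right has 0 { }.
  Root R: left subtree has 6 nodes {B, K, Q, M, T, J}, right has 1 {Z}.
    Root Q: left subtree has 2 nodes {B, K}, right has 3 {M, T, J}.
      Root K: left subtree has 1 node {B}, right has 0 { }.
      Root J: left subtree has 2 nodes {M, T}, right has 0 { }.
        Root T: left subtree has 1 node {M}, right has 0 { }.

B K M T J Q Z R F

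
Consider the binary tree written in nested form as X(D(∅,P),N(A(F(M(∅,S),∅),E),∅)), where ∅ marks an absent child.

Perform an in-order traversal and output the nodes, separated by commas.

D, P, X, M, S, F, A, E, N

In-order visits the left subtree, then the node, then the right subtree.
At X: go left to D.
  At D: no left child.
  Visit D.
  At D: go right to P.
    P is a leaf — visit P.
Visit X.
At X: go right to N.
  At N: go left to A.
    At A: go left to F.
      At F: go left to M.
        At M: no left child.
        Visit M.
        At M: go right to S.
          S is a leaf — visit S.
      Visit F.
      At F: no right child.
    Visit A.
    At A: go right to E.
      E is a leaf — visit E.
  Visit N.
  At N: no right child.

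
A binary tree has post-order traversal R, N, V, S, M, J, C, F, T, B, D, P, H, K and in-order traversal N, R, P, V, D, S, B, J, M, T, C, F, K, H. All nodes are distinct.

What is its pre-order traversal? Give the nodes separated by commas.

The last element of post-order is the root; it splits in-order into left and right subtrees.
Root K: left subtree has 12 nodes {N, R, P, V, D, S, B, J, M, T, C, F}, right has 1 {H}.
  Root P: left subtree has 2 nodes {N, R}, right has 9 {V, D, S, B, J, M, T, C, F}.
    Root N: left subtree has 0 nodes { }, right has 1 {R}.
    Root D: left subtree has 1 node {V}, right has 7 {S, B, J, M, T, C, F}.
      Root B: left subtree has 1 node {S}, right has 5 {J, M, T, C, F}.
        Root T: left subtree has 2 nodes {J, M}, right has 2 {C, F}.
          Root J: left subtree has 0 nodes { }, right has 1 {M}.
          Root F: left subtree has 1 node {C}, right has 0 { }.

K, P, N, R, D, V, B, S, T, J, M, F, C, H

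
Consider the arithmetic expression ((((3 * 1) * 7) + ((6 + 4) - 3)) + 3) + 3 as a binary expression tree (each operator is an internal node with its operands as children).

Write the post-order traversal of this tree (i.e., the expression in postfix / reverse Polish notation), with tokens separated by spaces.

Post-order on an expression tree gives postfix notation: for each operator, emit left operand, right operand, then the operator.

3 1 * 7 * 6 4 + 3 - + 3 + 3 +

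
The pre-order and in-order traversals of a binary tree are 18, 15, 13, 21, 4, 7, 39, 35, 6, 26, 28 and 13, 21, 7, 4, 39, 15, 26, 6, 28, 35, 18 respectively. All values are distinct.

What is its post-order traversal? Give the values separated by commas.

7, 39, 4, 21, 13, 26, 28, 6, 35, 15, 18

The first element of pre-order is the root; it splits in-order into left and right subtrees.
Root 18: left subtree has 10 nodes {13, 21, 7, 4, 39, 15, 26, 6, 28, 35}, right has 0 { }.
  Root 15: left subtree has 5 nodes {13, 21, 7, 4, 39}, right has 4 {26, 6, 28, 35}.
    Root 13: left subtree has 0 nodes { }, right has 4 {21, 7, 4, 39}.
      Root 21: left subtree has 0 nodes { }, right has 3 {7, 4, 39}.
        Root 4: left subtree has 1 node {7}, right has 1 {39}.
    Root 35: left subtree has 3 nodes {26, 6, 28}, right has 0 { }.
      Root 6: left subtree has 1 node {26}, right has 1 {28}.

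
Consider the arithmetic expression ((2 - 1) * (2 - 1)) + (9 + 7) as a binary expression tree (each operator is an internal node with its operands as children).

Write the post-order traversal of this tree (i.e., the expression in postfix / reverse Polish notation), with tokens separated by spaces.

Post-order on an expression tree gives postfix notation: for each operator, emit left operand, right operand, then the operator.

2 1 - 2 1 - * 9 7 + +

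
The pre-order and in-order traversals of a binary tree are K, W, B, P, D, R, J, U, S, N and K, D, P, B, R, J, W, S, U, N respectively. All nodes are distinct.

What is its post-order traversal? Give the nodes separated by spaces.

The first element of pre-order is the root; it splits in-order into left and right subtrees.
Root K: left subtree has 0 nodes { }, right has 9 {D, P, B, R, J, W, S, U, N}.
  Root W: left subtree has 5 nodes {D, P, B, R, J}, right has 3 {S, U, N}.
    Root B: left subtree has 2 nodes {D, P}, right has 2 {R, J}.
      Root P: left subtree has 1 node {D}, right has 0 { }.
      Root R: left subtree has 0 nodes { }, right has 1 {J}.
    Root U: left subtree has 1 node {S}, right has 1 {N}.

D P J R B S N U W K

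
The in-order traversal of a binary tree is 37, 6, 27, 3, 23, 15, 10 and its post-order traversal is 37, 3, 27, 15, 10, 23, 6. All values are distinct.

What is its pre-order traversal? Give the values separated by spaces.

The last element of post-order is the root; it splits in-order into left and right subtrees.
Root 6: left subtree has 1 node {37}, right has 5 {27, 3, 23, 15, 10}.
  Root 23: left subtree has 2 nodes {27, 3}, right has 2 {15, 10}.
    Root 27: left subtree has 0 nodes { }, right has 1 {3}.
    Root 10: left subtree has 1 node {15}, right has 0 { }.

6 37 23 27 3 10 15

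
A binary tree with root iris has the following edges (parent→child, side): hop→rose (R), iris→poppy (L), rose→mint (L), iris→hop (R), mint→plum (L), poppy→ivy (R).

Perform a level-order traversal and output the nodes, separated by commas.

Level-order visits nodes level by level from the root, left to right within each level.
Level 0: iris
Level 1: poppy, hop
Level 2: ivy, rose
Level 3: mint
Level 4: plum

iris, poppy, hop, ivy, rose, mint, plum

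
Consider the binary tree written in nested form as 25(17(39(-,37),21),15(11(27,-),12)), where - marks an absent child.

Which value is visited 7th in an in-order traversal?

11

In-order visits the left subtree, then the node, then the right subtree.
At 25: go left to 17.
  At 17: go left to 39.
    At 39: no left child.
    Visit 39.
    At 39: go right to 37.
      37 is a leaf — visit 37.
  Visit 17.
  At 17: go right to 21.
    21 is a leaf — visit 21.
Visit 25.
At 25: go right to 15.
  At 15: go left to 11.
    At 11: go left to 27.
      27 is a leaf — visit 27.
    Visit 11.
    At 11: no right child.
  Visit 15.
  At 15: go right to 12.
    12 is a leaf — visit 12.
Full in-order sequence: 39, 37, 17, 21, 25, 27, 11, 15, 12.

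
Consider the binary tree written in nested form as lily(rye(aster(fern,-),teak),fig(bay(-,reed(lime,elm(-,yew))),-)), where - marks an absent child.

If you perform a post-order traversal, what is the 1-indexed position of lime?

Post-order visits the left subtree, then the right subtree, then the node.
At lily: go left to rye.
  At rye: go left to aster.
    At aster: go left to fern.
      fern is a leaf — visit fern.
    At aster: no right child.
    Visit aster.
  At rye: go right to teak.
    teak is a leaf — visit teak.
  Visit rye.
At lily: go right to fig.
  At fig: go left to bay.
    At bay: no left child.
    At bay: go right to reed.
      At reed: go left to lime.
        lime is a leaf — visit lime.
      At reed: go right to elm.
        At elm: no left child.
        At elm: go right to yew.
          yew is a leaf — visit yew.
        Visit elm.
      Visit reed.
    Visit bay.
  At fig: no right child.
  Visit fig.
Visit lily.
Full post-order sequence: fern, aster, teak, rye, lime, yew, elm, reed, bay, fig, lily.

5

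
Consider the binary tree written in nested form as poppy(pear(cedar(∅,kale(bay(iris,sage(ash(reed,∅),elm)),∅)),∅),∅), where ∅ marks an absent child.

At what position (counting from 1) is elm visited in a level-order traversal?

Level-order visits nodes level by level from the root, left to right within each level.
Level 0: poppy
Level 1: pear
Level 2: cedar
Level 3: kale
Level 4: bay
Level 5: iris, sage
Level 6: ash, elm
Level 7: reed
Full level-order sequence: poppy, pear, cedar, kale, bay, iris, sage, ash, elm, reed.

9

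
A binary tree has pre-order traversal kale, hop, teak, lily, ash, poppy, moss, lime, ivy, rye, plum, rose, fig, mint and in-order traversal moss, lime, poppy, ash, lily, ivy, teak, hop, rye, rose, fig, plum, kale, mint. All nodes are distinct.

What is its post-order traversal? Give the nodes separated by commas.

lime, moss, poppy, ash, ivy, lily, teak, fig, rose, plum, rye, hop, mint, kale

The first element of pre-order is the root; it splits in-order into left and right subtrees.
Root kale: left subtree has 12 nodes {moss, lime, poppy, ash, lily, ivy, teak, hop, rye, rose, fig, plum}, right has 1 {mint}.
  Root hop: left subtree has 7 nodes {moss, lime, poppy, ash, lily, ivy, teak}, right has 4 {rye, rose, fig, plum}.
    Root teak: left subtree has 6 nodes {moss, lime, poppy, ash, lily, ivy}, right has 0 { }.
      Root lily: left subtree has 4 nodes {moss, lime, poppy, ash}, right has 1 {ivy}.
        Root ash: left subtree has 3 nodes {moss, lime, poppy}, right has 0 { }.
          Root poppy: left subtree has 2 nodes {moss, lime}, right has 0 { }.
            Root moss: left subtree has 0 nodes { }, right has 1 {lime}.
    Root rye: left subtree has 0 nodes { }, right has 3 {rose, fig, plum}.
      Root plum: left subtree has 2 nodes {rose, fig}, right has 0 { }.
        Root rose: left subtree has 0 nodes { }, right has 1 {fig}.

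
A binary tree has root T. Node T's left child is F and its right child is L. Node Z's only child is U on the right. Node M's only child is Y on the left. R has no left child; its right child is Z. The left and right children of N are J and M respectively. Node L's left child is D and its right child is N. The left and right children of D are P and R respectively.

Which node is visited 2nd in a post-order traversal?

P

Post-order visits the left subtree, then the right subtree, then the node.
At T: go left to F.
  F is a leaf — visit F.
At T: go right to L.
  At L: go left to D.
    At D: go left to P.
      P is a leaf — visit P.
    At D: go right to R.
      At R: no left child.
      At R: go right to Z.
        At Z: no left child.
        At Z: go right to U.
          U is a leaf — visit U.
        Visit Z.
      Visit R.
    Visit D.
  At L: go right to N.
    At N: go left to J.
      J is a leaf — visit J.
    At N: go right to M.
      At M: go left to Y.
        Y is a leaf — visit Y.
      At M: no right child.
      Visit M.
    Visit N.
  Visit L.
Visit T.
Full post-order sequence: F, P, U, Z, R, D, J, Y, M, N, L, T.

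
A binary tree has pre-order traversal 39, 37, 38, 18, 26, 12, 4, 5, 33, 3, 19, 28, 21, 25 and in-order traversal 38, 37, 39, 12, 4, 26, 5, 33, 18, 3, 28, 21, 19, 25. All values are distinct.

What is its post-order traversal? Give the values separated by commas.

38, 37, 4, 12, 33, 5, 26, 21, 28, 25, 19, 3, 18, 39

The first element of pre-order is the root; it splits in-order into left and right subtrees.
Root 39: left subtree has 2 nodes {38, 37}, right has 11 {12, 4, 26, 5, 33, 18, 3, 28, 21, 19, 25}.
  Root 37: left subtree has 1 node {38}, right has 0 { }.
  Root 18: left subtree has 5 nodes {12, 4, 26, 5, 33}, right has 5 {3, 28, 21, 19, 25}.
    Root 26: left subtree has 2 nodes {12, 4}, right has 2 {5, 33}.
      Root 12: left subtree has 0 nodes { }, right has 1 {4}.
      Root 5: left subtree has 0 nodes { }, right has 1 {33}.
    Root 3: left subtree has 0 nodes { }, right has 4 {28, 21, 19, 25}.
      Root 19: left subtree has 2 nodes {28, 21}, right has 1 {25}.
        Root 28: left subtree has 0 nodes { }, right has 1 {21}.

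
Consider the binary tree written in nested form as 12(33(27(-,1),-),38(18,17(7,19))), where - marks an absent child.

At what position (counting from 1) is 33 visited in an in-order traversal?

3

In-order visits the left subtree, then the node, then the right subtree.
At 12: go left to 33.
  At 33: go left to 27.
    At 27: no left child.
    Visit 27.
    At 27: go right to 1.
      1 is a leaf — visit 1.
  Visit 33.
  At 33: no right child.
Visit 12.
At 12: go right to 38.
  At 38: go left to 18.
    18 is a leaf — visit 18.
  Visit 38.
  At 38: go right to 17.
    At 17: go left to 7.
      7 is a leaf — visit 7.
    Visit 17.
    At 17: go right to 19.
      19 is a leaf — visit 19.
Full in-order sequence: 27, 1, 33, 12, 18, 38, 7, 17, 19.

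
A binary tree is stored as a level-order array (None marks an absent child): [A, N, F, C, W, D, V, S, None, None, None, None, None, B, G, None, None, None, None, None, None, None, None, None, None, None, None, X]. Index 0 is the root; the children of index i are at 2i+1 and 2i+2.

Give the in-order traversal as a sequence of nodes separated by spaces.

In-order visits the left subtree, then the node, then the right subtree.
At A: go left to N.
  At N: go left to C.
    At C: go left to S.
      S is a leaf — visit S.
    Visit C.
    At C: no right child.
  Visit N.
  At N: go right to W.
    W is a leaf — visit W.
Visit A.
At A: go right to F.
  At F: go left to D.
    D is a leaf — visit D.
  Visit F.
  At F: go right to V.
    At V: go left to B.
      At B: go left to X.
        X is a leaf — visit X.
      Visit B.
      At B: no right child.
    Visit V.
    At V: go right to G.
      G is a leaf — visit G.

S C N W A D F X B V G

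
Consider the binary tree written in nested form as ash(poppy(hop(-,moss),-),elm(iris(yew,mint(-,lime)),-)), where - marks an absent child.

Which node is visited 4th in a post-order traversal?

yew

Post-order visits the left subtree, then the right subtree, then the node.
At ash: go left to poppy.
  At poppy: go left to hop.
    At hop: no left child.
    At hop: go right to moss.
      moss is a leaf — visit moss.
    Visit hop.
  At poppy: no right child.
  Visit poppy.
At ash: go right to elm.
  At elm: go left to iris.
    At iris: go left to yew.
      yew is a leaf — visit yew.
    At iris: go right to mint.
      At mint: no left child.
      At mint: go right to lime.
        lime is a leaf — visit lime.
      Visit mint.
    Visit iris.
  At elm: no right child.
  Visit elm.
Visit ash.
Full post-order sequence: moss, hop, poppy, yew, lime, mint, iris, elm, ash.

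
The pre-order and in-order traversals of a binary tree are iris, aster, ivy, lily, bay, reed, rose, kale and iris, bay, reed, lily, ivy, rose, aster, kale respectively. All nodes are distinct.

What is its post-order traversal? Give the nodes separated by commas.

reed, bay, lily, rose, ivy, kale, aster, iris

The first element of pre-order is the root; it splits in-order into left and right subtrees.
Root iris: left subtree has 0 nodes { }, right has 7 {bay, reed, lily, ivy, rose, aster, kale}.
  Root aster: left subtree has 5 nodes {bay, reed, lily, ivy, rose}, right has 1 {kale}.
    Root ivy: left subtree has 3 nodes {bay, reed, lily}, right has 1 {rose}.
      Root lily: left subtree has 2 nodes {bay, reed}, right has 0 { }.
        Root bay: left subtree has 0 nodes { }, right has 1 {reed}.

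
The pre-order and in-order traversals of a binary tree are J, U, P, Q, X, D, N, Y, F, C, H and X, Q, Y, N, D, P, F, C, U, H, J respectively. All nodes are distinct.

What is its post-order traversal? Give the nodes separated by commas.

X, Y, N, D, Q, C, F, P, H, U, J

The first element of pre-order is the root; it splits in-order into left and right subtrees.
Root J: left subtree has 10 nodes {X, Q, Y, N, D, P, F, C, U, H}, right has 0 { }.
  Root U: left subtree has 8 nodes {X, Q, Y, N, D, P, F, C}, right has 1 {H}.
    Root P: left subtree has 5 nodes {X, Q, Y, N, D}, right has 2 {F, C}.
      Root Q: left subtree has 1 node {X}, right has 3 {Y, N, D}.
        Root D: left subtree has 2 nodes {Y, N}, right has 0 { }.
          Root N: left subtree has 1 node {Y}, right has 0 { }.
      Root F: left subtree has 0 nodes { }, right has 1 {C}.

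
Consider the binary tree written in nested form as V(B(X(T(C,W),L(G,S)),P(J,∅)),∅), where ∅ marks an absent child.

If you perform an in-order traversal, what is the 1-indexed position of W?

In-order visits the left subtree, then the node, then the right subtree.
At V: go left to B.
  At B: go left to X.
    At X: go left to T.
      At T: go left to C.
        C is a leaf — visit C.
      Visit T.
      At T: go right to W.
        W is a leaf — visit W.
    Visit X.
    At X: go right to L.
      At L: go left to G.
        G is a leaf — visit G.
      Visit L.
      At L: go right to S.
        S is a leaf — visit S.
  Visit B.
  At B: go right to P.
    At P: go left to J.
      J is a leaf — visit J.
    Visit P.
    At P: no right child.
Visit V.
At V: no right child.
Full in-order sequence: C, T, W, X, G, L, S, B, J, P, V.

3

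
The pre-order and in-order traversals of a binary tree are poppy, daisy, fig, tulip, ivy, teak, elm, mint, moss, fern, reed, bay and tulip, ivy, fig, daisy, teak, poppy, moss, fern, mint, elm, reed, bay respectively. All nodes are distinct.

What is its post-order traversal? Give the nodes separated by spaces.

The first element of pre-order is the root; it splits in-order into left and right subtrees.
Root poppy: left subtree has 5 nodes {tulip, ivy, fig, daisy, teak}, right has 6 {moss, fern, mint, elm, reed, bay}.
  Root daisy: left subtree has 3 nodes {tulip, ivy, fig}, right has 1 {teak}.
    Root fig: left subtree has 2 nodes {tulip, ivy}, right has 0 { }.
      Root tulip: left subtree has 0 nodes { }, right has 1 {ivy}.
  Root elm: left subtree has 3 nodes {moss, fern, mint}, right has 2 {reed, bay}.
    Root mint: left subtree has 2 nodes {moss, fern}, right has 0 { }.
      Root moss: left subtree has 0 nodes { }, right has 1 {fern}.
    Root reed: left subtree has 0 nodes { }, right has 1 {bay}.

ivy tulip fig teak daisy fern moss mint bay reed elm poppy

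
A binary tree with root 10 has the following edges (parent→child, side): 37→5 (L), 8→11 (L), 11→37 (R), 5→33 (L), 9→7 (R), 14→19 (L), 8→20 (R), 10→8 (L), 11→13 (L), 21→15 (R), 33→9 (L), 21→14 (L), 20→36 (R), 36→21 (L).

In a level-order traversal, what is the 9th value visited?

21

Level-order visits nodes level by level from the root, left to right within each level.
Level 0: 10
Level 1: 8
Level 2: 11, 20
Level 3: 13, 37, 36
Level 4: 5, 21
Level 5: 33, 14, 15
Level 6: 9, 19
Level 7: 7
Full level-order sequence: 10, 8, 11, 20, 13, 37, 36, 5, 21, 33, 14, 15, 9, 19, 7.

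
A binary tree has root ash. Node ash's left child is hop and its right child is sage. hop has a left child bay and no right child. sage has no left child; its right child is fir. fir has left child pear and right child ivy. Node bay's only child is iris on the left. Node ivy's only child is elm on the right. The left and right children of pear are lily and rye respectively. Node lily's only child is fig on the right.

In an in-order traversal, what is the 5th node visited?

sage

In-order visits the left subtree, then the node, then the right subtree.
At ash: go left to hop.
  At hop: go left to bay.
    At bay: go left to iris.
      iris is a leaf — visit iris.
    Visit bay.
    At bay: no right child.
  Visit hop.
  At hop: no right child.
Visit ash.
At ash: go right to sage.
  At sage: no left child.
  Visit sage.
  At sage: go right to fir.
    At fir: go left to pear.
      At pear: go left to lily.
        At lily: no left child.
        Visit lily.
        At lily: go right to fig.
          fig is a leaf — visit fig.
      Visit pear.
      At pear: go right to rye.
        rye is a leaf — visit rye.
    Visit fir.
    At fir: go right to ivy.
      At ivy: no left child.
      Visit ivy.
      At ivy: go right to elm.
        elm is a leaf — visit elm.
Full in-order sequence: iris, bay, hop, ash, sage, lily, fig, pear, rye, fir, ivy, elm.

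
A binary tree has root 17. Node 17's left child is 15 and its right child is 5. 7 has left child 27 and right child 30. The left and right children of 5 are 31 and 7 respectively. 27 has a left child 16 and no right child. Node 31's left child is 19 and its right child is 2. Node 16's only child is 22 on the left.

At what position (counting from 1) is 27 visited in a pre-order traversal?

Pre-order visits the node, then its left subtree, then its right subtree.
Visit 17.
At 17: go left to 15.
  15 is a leaf — visit 15.
At 17: go right to 5.
  Visit 5.
  At 5: go left to 31.
    Visit 31.
    At 31: go left to 19.
      19 is a leaf — visit 19.
    At 31: go right to 2.
      2 is a leaf — visit 2.
  At 5: go right to 7.
    Visit 7.
    At 7: go left to 27.
      Visit 27.
      At 27: go left to 16.
        Visit 16.
        At 16: go left to 22.
          22 is a leaf — visit 22.
        At 16: no right child.
      At 27: no right child.
    At 7: go right to 30.
      30 is a leaf — visit 30.
Full pre-order sequence: 17, 15, 5, 31, 19, 2, 7, 27, 16, 22, 30.

8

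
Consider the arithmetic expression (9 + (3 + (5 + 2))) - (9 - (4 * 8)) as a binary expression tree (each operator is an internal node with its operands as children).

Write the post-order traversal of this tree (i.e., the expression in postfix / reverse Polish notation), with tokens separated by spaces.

9 3 5 2 + + + 9 4 8 * - -

Post-order on an expression tree gives postfix notation: for each operator, emit left operand, right operand, then the operator.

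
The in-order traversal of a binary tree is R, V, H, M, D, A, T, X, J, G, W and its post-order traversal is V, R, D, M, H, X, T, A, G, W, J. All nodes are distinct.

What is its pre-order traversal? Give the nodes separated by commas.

The last element of post-order is the root; it splits in-order into left and right subtrees.
Root J: left subtree has 8 nodes {R, V, H, M, D, A, T, X}, right has 2 {G, W}.
  Root A: left subtree has 5 nodes {R, V, H, M, D}, right has 2 {T, X}.
    Root H: left subtree has 2 nodes {R, V}, right has 2 {M, D}.
      Root R: left subtree has 0 nodes { }, right has 1 {V}.
      Root M: left subtree has 0 nodes { }, right has 1 {D}.
    Root T: left subtree has 0 nodes { }, right has 1 {X}.
  Root W: left subtree has 1 node {G}, right has 0 { }.

J, A, H, R, V, M, D, T, X, W, G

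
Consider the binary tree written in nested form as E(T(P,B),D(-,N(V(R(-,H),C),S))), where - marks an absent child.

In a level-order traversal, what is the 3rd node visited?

Level-order visits nodes level by level from the root, left to right within each level.
Level 0: E
Level 1: T, D
Level 2: P, B, N
Level 3: V, S
Level 4: R, C
Level 5: H
Full level-order sequence: E, T, D, P, B, N, V, S, R, C, H.

D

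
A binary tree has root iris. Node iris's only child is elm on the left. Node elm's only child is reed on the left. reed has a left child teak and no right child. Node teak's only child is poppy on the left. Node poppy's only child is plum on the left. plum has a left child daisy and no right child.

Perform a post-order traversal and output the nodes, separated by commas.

daisy, plum, poppy, teak, reed, elm, iris

Post-order visits the left subtree, then the right subtree, then the node.
At iris: go left to elm.
  At elm: go left to reed.
    At reed: go left to teak.
      At teak: go left to poppy.
        At poppy: go left to plum.
          At plum: go left to daisy.
            daisy is a leaf — visit daisy.
          At plum: no right child.
          Visit plum.
        At poppy: no right child.
        Visit poppy.
      At teak: no right child.
      Visit teak.
    At reed: no right child.
    Visit reed.
  At elm: no right child.
  Visit elm.
At iris: no right child.
Visit iris.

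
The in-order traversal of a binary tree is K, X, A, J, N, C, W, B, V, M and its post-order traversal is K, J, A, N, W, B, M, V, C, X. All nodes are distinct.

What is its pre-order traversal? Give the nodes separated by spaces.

The last element of post-order is the root; it splits in-order into left and right subtrees.
Root X: left subtree has 1 node {K}, right has 8 {A, J, N, C, W, B, V, M}.
  Root C: left subtree has 3 nodes {A, J, N}, right has 4 {W, B, V, M}.
    Root N: left subtree has 2 nodes {A, J}, right has 0 { }.
      Root A: left subtree has 0 nodes { }, right has 1 {J}.
    Root V: left subtree has 2 nodes {W, B}, right has 1 {M}.
      Root B: left subtree has 1 node {W}, right has 0 { }.

X K C N A J V B W M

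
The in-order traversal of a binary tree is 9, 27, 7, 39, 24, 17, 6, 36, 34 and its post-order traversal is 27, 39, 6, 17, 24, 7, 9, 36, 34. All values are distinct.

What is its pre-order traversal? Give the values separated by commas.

34, 36, 9, 7, 27, 24, 39, 17, 6

The last element of post-order is the root; it splits in-order into left and right subtrees.
Root 34: left subtree has 8 nodes {9, 27, 7, 39, 24, 17, 6, 36}, right has 0 { }.
  Root 36: left subtree has 7 nodes {9, 27, 7, 39, 24, 17, 6}, right has 0 { }.
    Root 9: left subtree has 0 nodes { }, right has 6 {27, 7, 39, 24, 17, 6}.
      Root 7: left subtree has 1 node {27}, right has 4 {39, 24, 17, 6}.
        Root 24: left subtree has 1 node {39}, right has 2 {17, 6}.
          Root 17: left subtree has 0 nodes { }, right has 1 {6}.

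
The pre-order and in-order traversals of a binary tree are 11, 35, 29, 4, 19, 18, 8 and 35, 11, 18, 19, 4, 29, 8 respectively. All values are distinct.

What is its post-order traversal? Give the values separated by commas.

The first element of pre-order is the root; it splits in-order into left and right subtrees.
Root 11: left subtree has 1 node {35}, right has 5 {18, 19, 4, 29, 8}.
  Root 29: left subtree has 3 nodes {18, 19, 4}, right has 1 {8}.
    Root 4: left subtree has 2 nodes {18, 19}, right has 0 { }.
      Root 19: left subtree has 1 node {18}, right has 0 { }.

35, 18, 19, 4, 8, 29, 11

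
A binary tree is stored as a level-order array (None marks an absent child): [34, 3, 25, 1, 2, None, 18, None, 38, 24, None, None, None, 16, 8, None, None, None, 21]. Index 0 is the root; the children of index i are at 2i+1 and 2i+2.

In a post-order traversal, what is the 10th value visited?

Post-order visits the left subtree, then the right subtree, then the node.
At 34: go left to 3.
  At 3: go left to 1.
    At 1: no left child.
    At 1: go right to 38.
      At 38: no left child.
      At 38: go right to 21.
        21 is a leaf — visit 21.
      Visit 38.
    Visit 1.
  At 3: go right to 2.
    At 2: go left to 24.
      24 is a leaf — visit 24.
    At 2: no right child.
    Visit 2.
  Visit 3.
At 34: go right to 25.
  At 25: no left child.
  At 25: go right to 18.
    At 18: go left to 16.
      16 is a leaf — visit 16.
    At 18: go right to 8.
      8 is a leaf — visit 8.
    Visit 18.
  Visit 25.
Visit 34.
Full post-order sequence: 21, 38, 1, 24, 2, 3, 16, 8, 18, 25, 34.

25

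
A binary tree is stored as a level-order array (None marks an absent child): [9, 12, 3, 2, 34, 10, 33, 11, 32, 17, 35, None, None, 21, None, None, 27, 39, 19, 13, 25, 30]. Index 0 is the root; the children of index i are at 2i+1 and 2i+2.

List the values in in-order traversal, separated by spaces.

11 27 2 39 32 19 12 13 17 25 34 30 35 9 10 3 21 33

In-order visits the left subtree, then the node, then the right subtree.
At 9: go left to 12.
  At 12: go left to 2.
    At 2: go left to 11.
      At 11: no left child.
      Visit 11.
      At 11: go right to 27.
        27 is a leaf — visit 27.
    Visit 2.
    At 2: go right to 32.
      At 32: go left to 39.
        39 is a leaf — visit 39.
      Visit 32.
      At 32: go right to 19.
        19 is a leaf — visit 19.
  Visit 12.
  At 12: go right to 34.
    At 34: go left to 17.
      At 17: go left to 13.
        13 is a leaf — visit 13.
      Visit 17.
      At 17: go right to 25.
        25 is a leaf — visit 25.
    Visit 34.
    At 34: go right to 35.
      At 35: go left to 30.
        30 is a leaf — visit 30.
      Visit 35.
      At 35: no right child.
Visit 9.
At 9: go right to 3.
  At 3: go left to 10.
    10 is a leaf — visit 10.
  Visit 3.
  At 3: go right to 33.
    At 33: go left to 21.
      21 is a leaf — visit 21.
    Visit 33.
    At 33: no right child.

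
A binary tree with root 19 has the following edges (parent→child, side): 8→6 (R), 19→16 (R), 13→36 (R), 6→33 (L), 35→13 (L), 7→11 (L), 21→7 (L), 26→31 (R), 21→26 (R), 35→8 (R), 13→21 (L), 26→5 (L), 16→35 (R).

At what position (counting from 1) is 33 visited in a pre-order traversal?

Pre-order visits the node, then its left subtree, then its right subtree.
Visit 19.
At 19: no left child.
At 19: go right to 16.
  Visit 16.
  At 16: no left child.
  At 16: go right to 35.
    Visit 35.
    At 35: go left to 13.
      Visit 13.
      At 13: go left to 21.
        Visit 21.
        At 21: go left to 7.
          Visit 7.
          At 7: go left to 11.
            11 is a leaf — visit 11.
          At 7: no right child.
        At 21: go right to 26.
          Visit 26.
          At 26: go left to 5.
            5 is a leaf — visit 5.
          At 26: go right to 31.
            31 is a leaf — visit 31.
      At 13: go right to 36.
        36 is a leaf — visit 36.
    At 35: go right to 8.
      Visit 8.
      At 8: no left child.
      At 8: go right to 6.
        Visit 6.
        At 6: go left to 33.
          33 is a leaf — visit 33.
        At 6: no right child.
Full pre-order sequence: 19, 16, 35, 13, 21, 7, 11, 26, 5, 31, 36, 8, 6, 33.

14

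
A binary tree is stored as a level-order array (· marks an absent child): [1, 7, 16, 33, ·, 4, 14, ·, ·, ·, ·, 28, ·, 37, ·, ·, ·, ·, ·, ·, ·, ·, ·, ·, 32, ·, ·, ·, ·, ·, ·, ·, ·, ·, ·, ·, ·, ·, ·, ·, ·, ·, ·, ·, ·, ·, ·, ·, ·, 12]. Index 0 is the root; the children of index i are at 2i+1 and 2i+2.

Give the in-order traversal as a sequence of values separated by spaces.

33 7 1 28 12 32 4 16 37 14

In-order visits the left subtree, then the node, then the right subtree.
At 1: go left to 7.
  At 7: go left to 33.
    33 is a leaf — visit 33.
  Visit 7.
  At 7: no right child.
Visit 1.
At 1: go right to 16.
  At 16: go left to 4.
    At 4: go left to 28.
      At 28: no left child.
      Visit 28.
      At 28: go right to 32.
        At 32: go left to 12.
          12 is a leaf — visit 12.
        Visit 32.
        At 32: no right child.
    Visit 4.
    At 4: no right child.
  Visit 16.
  At 16: go right to 14.
    At 14: go left to 37.
      37 is a leaf — visit 37.
    Visit 14.
    At 14: no right child.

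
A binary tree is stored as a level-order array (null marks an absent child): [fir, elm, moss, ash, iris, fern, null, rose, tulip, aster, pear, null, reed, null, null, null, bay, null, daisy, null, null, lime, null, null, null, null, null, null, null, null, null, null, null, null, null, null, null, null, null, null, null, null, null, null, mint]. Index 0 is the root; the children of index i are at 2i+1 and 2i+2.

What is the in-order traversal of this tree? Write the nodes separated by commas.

In-order visits the left subtree, then the node, then the right subtree.
At fir: go left to elm.
  At elm: go left to ash.
    At ash: go left to rose.
      At rose: no left child.
      Visit rose.
      At rose: go right to bay.
        bay is a leaf — visit bay.
    Visit ash.
    At ash: go right to tulip.
      At tulip: no left child.
      Visit tulip.
      At tulip: go right to daisy.
        daisy is a leaf — visit daisy.
  Visit elm.
  At elm: go right to iris.
    At iris: go left to aster.
      aster is a leaf — visit aster.
    Visit iris.
    At iris: go right to pear.
      At pear: go left to lime.
        At lime: no left child.
        Visit lime.
        At lime: go right to mint.
          mint is a leaf — visit mint.
      Visit pear.
      At pear: no right child.
Visit fir.
At fir: go right to moss.
  At moss: go left to fern.
    At fern: no left child.
    Visit fern.
    At fern: go right to reed.
      reed is a leaf — visit reed.
  Visit moss.
  At moss: no right child.

rose, bay, ash, tulip, daisy, elm, aster, iris, lime, mint, pear, fir, fern, reed, moss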